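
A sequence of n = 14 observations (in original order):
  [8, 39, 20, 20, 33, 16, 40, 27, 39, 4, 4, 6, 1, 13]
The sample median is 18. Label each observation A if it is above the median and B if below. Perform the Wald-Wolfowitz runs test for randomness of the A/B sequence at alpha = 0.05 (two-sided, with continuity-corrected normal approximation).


Step 1: Compute median = 18; label A = above, B = below.
Labels in order: BAAAABAAABBBBB  (n_A = 7, n_B = 7)
Step 2: Count runs R = 5.
Step 3: Under H0 (random ordering), E[R] = 2*n_A*n_B/(n_A+n_B) + 1 = 2*7*7/14 + 1 = 8.0000.
        Var[R] = 2*n_A*n_B*(2*n_A*n_B - n_A - n_B) / ((n_A+n_B)^2 * (n_A+n_B-1)) = 8232/2548 = 3.2308.
        SD[R] = 1.7974.
Step 4: Continuity-corrected z = (R + 0.5 - E[R]) / SD[R] = (5 + 0.5 - 8.0000) / 1.7974 = -1.3909.
Step 5: Two-sided p-value via normal approximation = 2*(1 - Phi(|z|)) = 0.164264.
Step 6: alpha = 0.05. fail to reject H0.

R = 5, z = -1.3909, p = 0.164264, fail to reject H0.


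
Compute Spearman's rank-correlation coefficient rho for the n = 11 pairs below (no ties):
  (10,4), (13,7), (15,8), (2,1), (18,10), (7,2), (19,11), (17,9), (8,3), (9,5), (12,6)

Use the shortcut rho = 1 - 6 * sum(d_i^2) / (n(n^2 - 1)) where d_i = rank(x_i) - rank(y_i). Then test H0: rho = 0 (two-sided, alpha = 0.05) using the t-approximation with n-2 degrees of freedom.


Step 1: Rank x and y separately (midranks; no ties here).
rank(x): 10->5, 13->7, 15->8, 2->1, 18->10, 7->2, 19->11, 17->9, 8->3, 9->4, 12->6
rank(y): 4->4, 7->7, 8->8, 1->1, 10->10, 2->2, 11->11, 9->9, 3->3, 5->5, 6->6
Step 2: d_i = R_x(i) - R_y(i); compute d_i^2.
  (5-4)^2=1, (7-7)^2=0, (8-8)^2=0, (1-1)^2=0, (10-10)^2=0, (2-2)^2=0, (11-11)^2=0, (9-9)^2=0, (3-3)^2=0, (4-5)^2=1, (6-6)^2=0
sum(d^2) = 2.
Step 3: rho = 1 - 6*2 / (11*(11^2 - 1)) = 1 - 12/1320 = 0.990909.
Step 4: Under H0, t = rho * sqrt((n-2)/(1-rho^2)) = 22.0966 ~ t(9).
Step 5: Two-sided p-value from the t-distribution with 9 df = 0.000000.
Step 6: alpha = 0.05. reject H0.

rho = 0.9909, p = 0.000000, reject H0 at alpha = 0.05.


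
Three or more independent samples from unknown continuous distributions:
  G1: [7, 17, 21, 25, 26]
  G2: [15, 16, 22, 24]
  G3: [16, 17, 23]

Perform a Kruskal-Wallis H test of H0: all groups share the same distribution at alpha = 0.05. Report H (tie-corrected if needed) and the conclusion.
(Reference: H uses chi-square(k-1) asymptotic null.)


Step 1: Combine all N = 12 observations and assign midranks.
sorted (value, group, rank): (7,G1,1), (15,G2,2), (16,G2,3.5), (16,G3,3.5), (17,G1,5.5), (17,G3,5.5), (21,G1,7), (22,G2,8), (23,G3,9), (24,G2,10), (25,G1,11), (26,G1,12)
Step 2: Sum ranks within each group.
R_1 = 36.5 (n_1 = 5)
R_2 = 23.5 (n_2 = 4)
R_3 = 18 (n_3 = 3)
Step 3: H = 12/(N(N+1)) * sum(R_i^2/n_i) - 3(N+1)
     = 12/(12*13) * (36.5^2/5 + 23.5^2/4 + 18^2/3) - 3*13
     = 0.076923 * 512.513 - 39
     = 0.424038.
Step 4: Ties present; correction factor C = 1 - 12/(12^3 - 12) = 0.993007. Corrected H = 0.424038 / 0.993007 = 0.427025.
Step 5: Under H0, H ~ chi^2(2); p-value = 0.807742.
Step 6: alpha = 0.05. fail to reject H0.

H = 0.4270, df = 2, p = 0.807742, fail to reject H0.


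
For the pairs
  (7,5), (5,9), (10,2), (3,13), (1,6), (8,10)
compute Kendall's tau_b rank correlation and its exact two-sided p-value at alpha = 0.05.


Step 1: Enumerate the 15 unordered pairs (i,j) with i<j and classify each by sign(x_j-x_i) * sign(y_j-y_i).
  (1,2):dx=-2,dy=+4->D; (1,3):dx=+3,dy=-3->D; (1,4):dx=-4,dy=+8->D; (1,5):dx=-6,dy=+1->D
  (1,6):dx=+1,dy=+5->C; (2,3):dx=+5,dy=-7->D; (2,4):dx=-2,dy=+4->D; (2,5):dx=-4,dy=-3->C
  (2,6):dx=+3,dy=+1->C; (3,4):dx=-7,dy=+11->D; (3,5):dx=-9,dy=+4->D; (3,6):dx=-2,dy=+8->D
  (4,5):dx=-2,dy=-7->C; (4,6):dx=+5,dy=-3->D; (5,6):dx=+7,dy=+4->C
Step 2: C = 5, D = 10, total pairs = 15.
Step 3: tau = (C - D)/(n(n-1)/2) = (5 - 10)/15 = -0.333333.
Step 4: Exact two-sided p-value (enumerate n! = 720 permutations of y under H0): p = 0.469444.
Step 5: alpha = 0.05. fail to reject H0.

tau_b = -0.3333 (C=5, D=10), p = 0.469444, fail to reject H0.


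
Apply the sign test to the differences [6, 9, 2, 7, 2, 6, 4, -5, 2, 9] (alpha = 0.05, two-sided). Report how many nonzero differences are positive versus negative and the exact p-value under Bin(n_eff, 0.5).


Step 1: Discard zero differences. Original n = 10; n_eff = number of nonzero differences = 10.
Nonzero differences (with sign): +6, +9, +2, +7, +2, +6, +4, -5, +2, +9
Step 2: Count signs: positive = 9, negative = 1.
Step 3: Under H0: P(positive) = 0.5, so the number of positives S ~ Bin(10, 0.5).
Step 4: Two-sided exact p-value = sum of Bin(10,0.5) probabilities at or below the observed probability = 0.021484.
Step 5: alpha = 0.05. reject H0.

n_eff = 10, pos = 9, neg = 1, p = 0.021484, reject H0.


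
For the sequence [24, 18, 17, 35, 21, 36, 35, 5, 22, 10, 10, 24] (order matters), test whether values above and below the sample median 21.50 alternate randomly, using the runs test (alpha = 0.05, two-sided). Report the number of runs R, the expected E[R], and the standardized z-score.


Step 1: Compute median = 21.50; label A = above, B = below.
Labels in order: ABBABAABABBA  (n_A = 6, n_B = 6)
Step 2: Count runs R = 9.
Step 3: Under H0 (random ordering), E[R] = 2*n_A*n_B/(n_A+n_B) + 1 = 2*6*6/12 + 1 = 7.0000.
        Var[R] = 2*n_A*n_B*(2*n_A*n_B - n_A - n_B) / ((n_A+n_B)^2 * (n_A+n_B-1)) = 4320/1584 = 2.7273.
        SD[R] = 1.6514.
Step 4: Continuity-corrected z = (R - 0.5 - E[R]) / SD[R] = (9 - 0.5 - 7.0000) / 1.6514 = 0.9083.
Step 5: Two-sided p-value via normal approximation = 2*(1 - Phi(|z|)) = 0.363722.
Step 6: alpha = 0.05. fail to reject H0.

R = 9, z = 0.9083, p = 0.363722, fail to reject H0.


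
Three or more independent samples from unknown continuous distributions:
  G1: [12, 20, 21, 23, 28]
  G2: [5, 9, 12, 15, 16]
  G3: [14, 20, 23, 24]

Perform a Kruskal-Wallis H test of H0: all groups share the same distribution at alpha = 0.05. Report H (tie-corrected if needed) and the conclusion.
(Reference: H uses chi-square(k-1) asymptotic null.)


Step 1: Combine all N = 14 observations and assign midranks.
sorted (value, group, rank): (5,G2,1), (9,G2,2), (12,G1,3.5), (12,G2,3.5), (14,G3,5), (15,G2,6), (16,G2,7), (20,G1,8.5), (20,G3,8.5), (21,G1,10), (23,G1,11.5), (23,G3,11.5), (24,G3,13), (28,G1,14)
Step 2: Sum ranks within each group.
R_1 = 47.5 (n_1 = 5)
R_2 = 19.5 (n_2 = 5)
R_3 = 38 (n_3 = 4)
Step 3: H = 12/(N(N+1)) * sum(R_i^2/n_i) - 3(N+1)
     = 12/(14*15) * (47.5^2/5 + 19.5^2/5 + 38^2/4) - 3*15
     = 0.057143 * 888.3 - 45
     = 5.760000.
Step 4: Ties present; correction factor C = 1 - 18/(14^3 - 14) = 0.993407. Corrected H = 5.760000 / 0.993407 = 5.798230.
Step 5: Under H0, H ~ chi^2(2); p-value = 0.055072.
Step 6: alpha = 0.05. fail to reject H0.

H = 5.7982, df = 2, p = 0.055072, fail to reject H0.


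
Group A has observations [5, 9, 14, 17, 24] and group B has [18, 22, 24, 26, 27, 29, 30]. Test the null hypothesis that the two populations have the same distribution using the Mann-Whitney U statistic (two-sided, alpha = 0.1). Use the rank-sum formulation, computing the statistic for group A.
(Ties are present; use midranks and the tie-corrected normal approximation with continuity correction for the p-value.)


Step 1: Combine and sort all 12 observations; assign midranks.
sorted (value, group): (5,X), (9,X), (14,X), (17,X), (18,Y), (22,Y), (24,X), (24,Y), (26,Y), (27,Y), (29,Y), (30,Y)
ranks: 5->1, 9->2, 14->3, 17->4, 18->5, 22->6, 24->7.5, 24->7.5, 26->9, 27->10, 29->11, 30->12
Step 2: Rank sum for X: R1 = 1 + 2 + 3 + 4 + 7.5 = 17.5.
Step 3: U_X = R1 - n1(n1+1)/2 = 17.5 - 5*6/2 = 17.5 - 15 = 2.5.
       U_Y = n1*n2 - U_X = 35 - 2.5 = 32.5.
Step 4: Ties are present, so use the tie-corrected normal approximation (with continuity correction) for the p-value.
Step 5: p-value = 0.018328; compare to alpha = 0.1. reject H0.

U_X = 2.5, p = 0.018328, reject H0 at alpha = 0.1.


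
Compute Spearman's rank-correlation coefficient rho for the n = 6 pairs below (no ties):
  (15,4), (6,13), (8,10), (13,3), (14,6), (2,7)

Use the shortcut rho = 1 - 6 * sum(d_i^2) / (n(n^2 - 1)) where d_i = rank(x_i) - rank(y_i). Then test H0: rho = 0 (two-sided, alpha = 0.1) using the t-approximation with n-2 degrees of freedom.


Step 1: Rank x and y separately (midranks; no ties here).
rank(x): 15->6, 6->2, 8->3, 13->4, 14->5, 2->1
rank(y): 4->2, 13->6, 10->5, 3->1, 6->3, 7->4
Step 2: d_i = R_x(i) - R_y(i); compute d_i^2.
  (6-2)^2=16, (2-6)^2=16, (3-5)^2=4, (4-1)^2=9, (5-3)^2=4, (1-4)^2=9
sum(d^2) = 58.
Step 3: rho = 1 - 6*58 / (6*(6^2 - 1)) = 1 - 348/210 = -0.657143.
Step 4: Under H0, t = rho * sqrt((n-2)/(1-rho^2)) = -1.7436 ~ t(4).
Step 5: Two-sided p-value from the t-distribution with 4 df = 0.156175.
Step 6: alpha = 0.1. fail to reject H0.

rho = -0.6571, p = 0.156175, fail to reject H0 at alpha = 0.1.


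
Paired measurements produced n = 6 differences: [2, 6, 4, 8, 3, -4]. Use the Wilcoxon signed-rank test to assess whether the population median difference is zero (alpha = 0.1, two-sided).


Step 1: Drop any zero differences (none here) and take |d_i|.
|d| = [2, 6, 4, 8, 3, 4]
Step 2: Midrank |d_i| (ties get averaged ranks).
ranks: |2|->1, |6|->5, |4|->3.5, |8|->6, |3|->2, |4|->3.5
Step 3: Attach original signs; sum ranks with positive sign and with negative sign.
W+ = 1 + 5 + 3.5 + 6 + 2 = 17.5
W- = 3.5 = 3.5
(Check: W+ + W- = 21 should equal n(n+1)/2 = 21.)
Step 4: Test statistic W = min(W+, W-) = 3.5.
Step 5: Ties in |d|, so use the tie-corrected normal approximation.
        E[W] = n(n+1)/4 = 6*7/4 = 10.5.
        Tie groups: |d|=4 (t=2); sum(t^3 - t) = 6.
        Var[W] = n(n+1)(2n+1)/24 - sum(t^3-t)/48 = 546/24 - 6/48 = 22.625.
        z = (W - E[W]) / sqrt(Var[W]) = (3.5 - 10.5) / 4.7566 = -1.4716.
        Two-sided p = 2*Phi(z) = 0.141116.
Step 6: alpha = 0.1. fail to reject H0.

W+ = 17.5, W- = 3.5, W = min = 3.5, p = 0.141116, fail to reject H0.


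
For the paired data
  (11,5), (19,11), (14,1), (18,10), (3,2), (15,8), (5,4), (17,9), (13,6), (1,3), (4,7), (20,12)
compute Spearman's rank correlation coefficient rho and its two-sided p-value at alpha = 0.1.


Step 1: Rank x and y separately (midranks; no ties here).
rank(x): 11->5, 19->11, 14->7, 18->10, 3->2, 15->8, 5->4, 17->9, 13->6, 1->1, 4->3, 20->12
rank(y): 5->5, 11->11, 1->1, 10->10, 2->2, 8->8, 4->4, 9->9, 6->6, 3->3, 7->7, 12->12
Step 2: d_i = R_x(i) - R_y(i); compute d_i^2.
  (5-5)^2=0, (11-11)^2=0, (7-1)^2=36, (10-10)^2=0, (2-2)^2=0, (8-8)^2=0, (4-4)^2=0, (9-9)^2=0, (6-6)^2=0, (1-3)^2=4, (3-7)^2=16, (12-12)^2=0
sum(d^2) = 56.
Step 3: rho = 1 - 6*56 / (12*(12^2 - 1)) = 1 - 336/1716 = 0.804196.
Step 4: Under H0, t = rho * sqrt((n-2)/(1-rho^2)) = 4.2787 ~ t(10).
Step 5: Two-sided p-value from the t-distribution with 10 df = 0.001615.
Step 6: alpha = 0.1. reject H0.

rho = 0.8042, p = 0.001615, reject H0 at alpha = 0.1.


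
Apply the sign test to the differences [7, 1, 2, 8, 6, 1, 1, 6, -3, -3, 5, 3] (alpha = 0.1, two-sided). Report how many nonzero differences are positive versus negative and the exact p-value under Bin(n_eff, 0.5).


Step 1: Discard zero differences. Original n = 12; n_eff = number of nonzero differences = 12.
Nonzero differences (with sign): +7, +1, +2, +8, +6, +1, +1, +6, -3, -3, +5, +3
Step 2: Count signs: positive = 10, negative = 2.
Step 3: Under H0: P(positive) = 0.5, so the number of positives S ~ Bin(12, 0.5).
Step 4: Two-sided exact p-value = sum of Bin(12,0.5) probabilities at or below the observed probability = 0.038574.
Step 5: alpha = 0.1. reject H0.

n_eff = 12, pos = 10, neg = 2, p = 0.038574, reject H0.


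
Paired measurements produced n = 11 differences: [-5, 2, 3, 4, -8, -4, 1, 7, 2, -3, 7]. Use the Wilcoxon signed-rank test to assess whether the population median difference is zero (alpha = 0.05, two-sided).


Step 1: Drop any zero differences (none here) and take |d_i|.
|d| = [5, 2, 3, 4, 8, 4, 1, 7, 2, 3, 7]
Step 2: Midrank |d_i| (ties get averaged ranks).
ranks: |5|->8, |2|->2.5, |3|->4.5, |4|->6.5, |8|->11, |4|->6.5, |1|->1, |7|->9.5, |2|->2.5, |3|->4.5, |7|->9.5
Step 3: Attach original signs; sum ranks with positive sign and with negative sign.
W+ = 2.5 + 4.5 + 6.5 + 1 + 9.5 + 2.5 + 9.5 = 36
W- = 8 + 11 + 6.5 + 4.5 = 30
(Check: W+ + W- = 66 should equal n(n+1)/2 = 66.)
Step 4: Test statistic W = min(W+, W-) = 30.
Step 5: Ties in |d|, so use the tie-corrected normal approximation.
        E[W] = n(n+1)/4 = 11*12/4 = 33.
        Tie groups: |d|=2 (t=2), |d|=3 (t=2), |d|=4 (t=2), |d|=7 (t=2); sum(t^3 - t) = 24.
        Var[W] = n(n+1)(2n+1)/24 - sum(t^3-t)/48 = 3036/24 - 24/48 = 126.
        z = (W - E[W]) / sqrt(Var[W]) = (30 - 33) / 11.2250 = -0.2673.
        Two-sided p = 2*Phi(z) = 0.789268.
Step 6: alpha = 0.05. fail to reject H0.

W+ = 36, W- = 30, W = min = 30, p = 0.789268, fail to reject H0.


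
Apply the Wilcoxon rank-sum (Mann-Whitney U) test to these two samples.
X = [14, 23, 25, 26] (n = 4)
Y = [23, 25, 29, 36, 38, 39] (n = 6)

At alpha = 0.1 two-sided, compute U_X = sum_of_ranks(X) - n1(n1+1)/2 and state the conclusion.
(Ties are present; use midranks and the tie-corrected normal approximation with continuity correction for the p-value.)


Step 1: Combine and sort all 10 observations; assign midranks.
sorted (value, group): (14,X), (23,X), (23,Y), (25,X), (25,Y), (26,X), (29,Y), (36,Y), (38,Y), (39,Y)
ranks: 14->1, 23->2.5, 23->2.5, 25->4.5, 25->4.5, 26->6, 29->7, 36->8, 38->9, 39->10
Step 2: Rank sum for X: R1 = 1 + 2.5 + 4.5 + 6 = 14.
Step 3: U_X = R1 - n1(n1+1)/2 = 14 - 4*5/2 = 14 - 10 = 4.
       U_Y = n1*n2 - U_X = 24 - 4 = 20.
Step 4: Ties are present, so use the tie-corrected normal approximation (with continuity correction) for the p-value.
Step 5: p-value = 0.107663; compare to alpha = 0.1. fail to reject H0.

U_X = 4, p = 0.107663, fail to reject H0 at alpha = 0.1.


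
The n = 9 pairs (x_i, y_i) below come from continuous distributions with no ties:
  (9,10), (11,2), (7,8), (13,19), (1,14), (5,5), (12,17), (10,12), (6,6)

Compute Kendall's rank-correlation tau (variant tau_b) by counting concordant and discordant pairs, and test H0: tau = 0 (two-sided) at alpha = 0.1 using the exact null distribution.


Step 1: Enumerate the 36 unordered pairs (i,j) with i<j and classify each by sign(x_j-x_i) * sign(y_j-y_i).
  (1,2):dx=+2,dy=-8->D; (1,3):dx=-2,dy=-2->C; (1,4):dx=+4,dy=+9->C; (1,5):dx=-8,dy=+4->D
  (1,6):dx=-4,dy=-5->C; (1,7):dx=+3,dy=+7->C; (1,8):dx=+1,dy=+2->C; (1,9):dx=-3,dy=-4->C
  (2,3):dx=-4,dy=+6->D; (2,4):dx=+2,dy=+17->C; (2,5):dx=-10,dy=+12->D; (2,6):dx=-6,dy=+3->D
  (2,7):dx=+1,dy=+15->C; (2,8):dx=-1,dy=+10->D; (2,9):dx=-5,dy=+4->D; (3,4):dx=+6,dy=+11->C
  (3,5):dx=-6,dy=+6->D; (3,6):dx=-2,dy=-3->C; (3,7):dx=+5,dy=+9->C; (3,8):dx=+3,dy=+4->C
  (3,9):dx=-1,dy=-2->C; (4,5):dx=-12,dy=-5->C; (4,6):dx=-8,dy=-14->C; (4,7):dx=-1,dy=-2->C
  (4,8):dx=-3,dy=-7->C; (4,9):dx=-7,dy=-13->C; (5,6):dx=+4,dy=-9->D; (5,7):dx=+11,dy=+3->C
  (5,8):dx=+9,dy=-2->D; (5,9):dx=+5,dy=-8->D; (6,7):dx=+7,dy=+12->C; (6,8):dx=+5,dy=+7->C
  (6,9):dx=+1,dy=+1->C; (7,8):dx=-2,dy=-5->C; (7,9):dx=-6,dy=-11->C; (8,9):dx=-4,dy=-6->C
Step 2: C = 25, D = 11, total pairs = 36.
Step 3: tau = (C - D)/(n(n-1)/2) = (25 - 11)/36 = 0.388889.
Step 4: Exact two-sided p-value (enumerate n! = 362880 permutations of y under H0): p = 0.180181.
Step 5: alpha = 0.1. fail to reject H0.

tau_b = 0.3889 (C=25, D=11), p = 0.180181, fail to reject H0.


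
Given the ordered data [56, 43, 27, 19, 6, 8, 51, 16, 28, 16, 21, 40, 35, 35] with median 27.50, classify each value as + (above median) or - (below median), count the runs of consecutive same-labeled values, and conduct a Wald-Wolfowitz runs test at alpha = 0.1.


Step 1: Compute median = 27.50; label A = above, B = below.
Labels in order: AABBBBABABBAAA  (n_A = 7, n_B = 7)
Step 2: Count runs R = 7.
Step 3: Under H0 (random ordering), E[R] = 2*n_A*n_B/(n_A+n_B) + 1 = 2*7*7/14 + 1 = 8.0000.
        Var[R] = 2*n_A*n_B*(2*n_A*n_B - n_A - n_B) / ((n_A+n_B)^2 * (n_A+n_B-1)) = 8232/2548 = 3.2308.
        SD[R] = 1.7974.
Step 4: Continuity-corrected z = (R + 0.5 - E[R]) / SD[R] = (7 + 0.5 - 8.0000) / 1.7974 = -0.2782.
Step 5: Two-sided p-value via normal approximation = 2*(1 - Phi(|z|)) = 0.780879.
Step 6: alpha = 0.1. fail to reject H0.

R = 7, z = -0.2782, p = 0.780879, fail to reject H0.


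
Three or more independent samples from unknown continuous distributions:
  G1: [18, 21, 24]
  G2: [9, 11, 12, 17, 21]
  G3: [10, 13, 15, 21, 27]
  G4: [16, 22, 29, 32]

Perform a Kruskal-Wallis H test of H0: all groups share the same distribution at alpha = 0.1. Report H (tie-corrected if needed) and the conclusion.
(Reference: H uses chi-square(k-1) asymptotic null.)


Step 1: Combine all N = 17 observations and assign midranks.
sorted (value, group, rank): (9,G2,1), (10,G3,2), (11,G2,3), (12,G2,4), (13,G3,5), (15,G3,6), (16,G4,7), (17,G2,8), (18,G1,9), (21,G1,11), (21,G2,11), (21,G3,11), (22,G4,13), (24,G1,14), (27,G3,15), (29,G4,16), (32,G4,17)
Step 2: Sum ranks within each group.
R_1 = 34 (n_1 = 3)
R_2 = 27 (n_2 = 5)
R_3 = 39 (n_3 = 5)
R_4 = 53 (n_4 = 4)
Step 3: H = 12/(N(N+1)) * sum(R_i^2/n_i) - 3(N+1)
     = 12/(17*18) * (34^2/3 + 27^2/5 + 39^2/5 + 53^2/4) - 3*18
     = 0.039216 * 1537.58 - 54
     = 6.297386.
Step 4: Ties present; correction factor C = 1 - 24/(17^3 - 17) = 0.995098. Corrected H = 6.297386 / 0.995098 = 6.328407.
Step 5: Under H0, H ~ chi^2(3); p-value = 0.096681.
Step 6: alpha = 0.1. reject H0.

H = 6.3284, df = 3, p = 0.096681, reject H0.


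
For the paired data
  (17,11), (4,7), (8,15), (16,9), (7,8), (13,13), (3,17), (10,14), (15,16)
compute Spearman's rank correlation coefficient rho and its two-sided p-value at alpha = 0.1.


Step 1: Rank x and y separately (midranks; no ties here).
rank(x): 17->9, 4->2, 8->4, 16->8, 7->3, 13->6, 3->1, 10->5, 15->7
rank(y): 11->4, 7->1, 15->7, 9->3, 8->2, 13->5, 17->9, 14->6, 16->8
Step 2: d_i = R_x(i) - R_y(i); compute d_i^2.
  (9-4)^2=25, (2-1)^2=1, (4-7)^2=9, (8-3)^2=25, (3-2)^2=1, (6-5)^2=1, (1-9)^2=64, (5-6)^2=1, (7-8)^2=1
sum(d^2) = 128.
Step 3: rho = 1 - 6*128 / (9*(9^2 - 1)) = 1 - 768/720 = -0.066667.
Step 4: Under H0, t = rho * sqrt((n-2)/(1-rho^2)) = -0.1768 ~ t(7).
Step 5: Two-sided p-value from the t-distribution with 7 df = 0.864690.
Step 6: alpha = 0.1. fail to reject H0.

rho = -0.0667, p = 0.864690, fail to reject H0 at alpha = 0.1.


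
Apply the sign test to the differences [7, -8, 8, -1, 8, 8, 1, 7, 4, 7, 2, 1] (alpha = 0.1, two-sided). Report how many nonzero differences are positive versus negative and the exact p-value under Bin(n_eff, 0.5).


Step 1: Discard zero differences. Original n = 12; n_eff = number of nonzero differences = 12.
Nonzero differences (with sign): +7, -8, +8, -1, +8, +8, +1, +7, +4, +7, +2, +1
Step 2: Count signs: positive = 10, negative = 2.
Step 3: Under H0: P(positive) = 0.5, so the number of positives S ~ Bin(12, 0.5).
Step 4: Two-sided exact p-value = sum of Bin(12,0.5) probabilities at or below the observed probability = 0.038574.
Step 5: alpha = 0.1. reject H0.

n_eff = 12, pos = 10, neg = 2, p = 0.038574, reject H0.


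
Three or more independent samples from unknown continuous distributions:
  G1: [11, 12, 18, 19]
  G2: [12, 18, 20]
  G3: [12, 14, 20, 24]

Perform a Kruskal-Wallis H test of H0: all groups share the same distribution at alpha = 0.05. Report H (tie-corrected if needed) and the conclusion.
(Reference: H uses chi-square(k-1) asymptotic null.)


Step 1: Combine all N = 11 observations and assign midranks.
sorted (value, group, rank): (11,G1,1), (12,G1,3), (12,G2,3), (12,G3,3), (14,G3,5), (18,G1,6.5), (18,G2,6.5), (19,G1,8), (20,G2,9.5), (20,G3,9.5), (24,G3,11)
Step 2: Sum ranks within each group.
R_1 = 18.5 (n_1 = 4)
R_2 = 19 (n_2 = 3)
R_3 = 28.5 (n_3 = 4)
Step 3: H = 12/(N(N+1)) * sum(R_i^2/n_i) - 3(N+1)
     = 12/(11*12) * (18.5^2/4 + 19^2/3 + 28.5^2/4) - 3*12
     = 0.090909 * 408.958 - 36
     = 1.178030.
Step 4: Ties present; correction factor C = 1 - 36/(11^3 - 11) = 0.972727. Corrected H = 1.178030 / 0.972727 = 1.211059.
Step 5: Under H0, H ~ chi^2(2); p-value = 0.545785.
Step 6: alpha = 0.05. fail to reject H0.

H = 1.2111, df = 2, p = 0.545785, fail to reject H0.


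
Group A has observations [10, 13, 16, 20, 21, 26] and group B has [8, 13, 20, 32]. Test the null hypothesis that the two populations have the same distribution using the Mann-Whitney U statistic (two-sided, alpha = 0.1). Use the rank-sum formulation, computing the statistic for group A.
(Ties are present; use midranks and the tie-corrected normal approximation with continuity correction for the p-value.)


Step 1: Combine and sort all 10 observations; assign midranks.
sorted (value, group): (8,Y), (10,X), (13,X), (13,Y), (16,X), (20,X), (20,Y), (21,X), (26,X), (32,Y)
ranks: 8->1, 10->2, 13->3.5, 13->3.5, 16->5, 20->6.5, 20->6.5, 21->8, 26->9, 32->10
Step 2: Rank sum for X: R1 = 2 + 3.5 + 5 + 6.5 + 8 + 9 = 34.
Step 3: U_X = R1 - n1(n1+1)/2 = 34 - 6*7/2 = 34 - 21 = 13.
       U_Y = n1*n2 - U_X = 24 - 13 = 11.
Step 4: Ties are present, so use the tie-corrected normal approximation (with continuity correction) for the p-value.
Step 5: p-value = 0.914589; compare to alpha = 0.1. fail to reject H0.

U_X = 13, p = 0.914589, fail to reject H0 at alpha = 0.1.


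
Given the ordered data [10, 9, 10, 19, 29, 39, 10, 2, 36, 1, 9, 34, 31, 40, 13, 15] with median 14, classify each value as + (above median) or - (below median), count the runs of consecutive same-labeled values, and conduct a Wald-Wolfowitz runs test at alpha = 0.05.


Step 1: Compute median = 14; label A = above, B = below.
Labels in order: BBBAAABBABBAAABA  (n_A = 8, n_B = 8)
Step 2: Count runs R = 8.
Step 3: Under H0 (random ordering), E[R] = 2*n_A*n_B/(n_A+n_B) + 1 = 2*8*8/16 + 1 = 9.0000.
        Var[R] = 2*n_A*n_B*(2*n_A*n_B - n_A - n_B) / ((n_A+n_B)^2 * (n_A+n_B-1)) = 14336/3840 = 3.7333.
        SD[R] = 1.9322.
Step 4: Continuity-corrected z = (R + 0.5 - E[R]) / SD[R] = (8 + 0.5 - 9.0000) / 1.9322 = -0.2588.
Step 5: Two-sided p-value via normal approximation = 2*(1 - Phi(|z|)) = 0.795809.
Step 6: alpha = 0.05. fail to reject H0.

R = 8, z = -0.2588, p = 0.795809, fail to reject H0.


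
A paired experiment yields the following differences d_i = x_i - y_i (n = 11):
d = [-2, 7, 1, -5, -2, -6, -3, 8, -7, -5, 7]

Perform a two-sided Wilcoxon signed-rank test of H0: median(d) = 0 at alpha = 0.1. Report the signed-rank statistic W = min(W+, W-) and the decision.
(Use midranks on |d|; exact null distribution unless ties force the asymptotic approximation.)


Step 1: Drop any zero differences (none here) and take |d_i|.
|d| = [2, 7, 1, 5, 2, 6, 3, 8, 7, 5, 7]
Step 2: Midrank |d_i| (ties get averaged ranks).
ranks: |2|->2.5, |7|->9, |1|->1, |5|->5.5, |2|->2.5, |6|->7, |3|->4, |8|->11, |7|->9, |5|->5.5, |7|->9
Step 3: Attach original signs; sum ranks with positive sign and with negative sign.
W+ = 9 + 1 + 11 + 9 = 30
W- = 2.5 + 5.5 + 2.5 + 7 + 4 + 9 + 5.5 = 36
(Check: W+ + W- = 66 should equal n(n+1)/2 = 66.)
Step 4: Test statistic W = min(W+, W-) = 30.
Step 5: Ties in |d|, so use the tie-corrected normal approximation.
        E[W] = n(n+1)/4 = 11*12/4 = 33.
        Tie groups: |d|=2 (t=2), |d|=5 (t=2), |d|=7 (t=3); sum(t^3 - t) = 36.
        Var[W] = n(n+1)(2n+1)/24 - sum(t^3-t)/48 = 3036/24 - 36/48 = 125.75.
        z = (W - E[W]) / sqrt(Var[W]) = (30 - 33) / 11.2138 = -0.2675.
        Two-sided p = 2*Phi(z) = 0.789064.
Step 6: alpha = 0.1. fail to reject H0.

W+ = 30, W- = 36, W = min = 30, p = 0.789064, fail to reject H0.


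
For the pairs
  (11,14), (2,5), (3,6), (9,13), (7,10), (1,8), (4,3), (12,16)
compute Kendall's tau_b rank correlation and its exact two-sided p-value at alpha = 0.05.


Step 1: Enumerate the 28 unordered pairs (i,j) with i<j and classify each by sign(x_j-x_i) * sign(y_j-y_i).
  (1,2):dx=-9,dy=-9->C; (1,3):dx=-8,dy=-8->C; (1,4):dx=-2,dy=-1->C; (1,5):dx=-4,dy=-4->C
  (1,6):dx=-10,dy=-6->C; (1,7):dx=-7,dy=-11->C; (1,8):dx=+1,dy=+2->C; (2,3):dx=+1,dy=+1->C
  (2,4):dx=+7,dy=+8->C; (2,5):dx=+5,dy=+5->C; (2,6):dx=-1,dy=+3->D; (2,7):dx=+2,dy=-2->D
  (2,8):dx=+10,dy=+11->C; (3,4):dx=+6,dy=+7->C; (3,5):dx=+4,dy=+4->C; (3,6):dx=-2,dy=+2->D
  (3,7):dx=+1,dy=-3->D; (3,8):dx=+9,dy=+10->C; (4,5):dx=-2,dy=-3->C; (4,6):dx=-8,dy=-5->C
  (4,7):dx=-5,dy=-10->C; (4,8):dx=+3,dy=+3->C; (5,6):dx=-6,dy=-2->C; (5,7):dx=-3,dy=-7->C
  (5,8):dx=+5,dy=+6->C; (6,7):dx=+3,dy=-5->D; (6,8):dx=+11,dy=+8->C; (7,8):dx=+8,dy=+13->C
Step 2: C = 23, D = 5, total pairs = 28.
Step 3: tau = (C - D)/(n(n-1)/2) = (23 - 5)/28 = 0.642857.
Step 4: Exact two-sided p-value (enumerate n! = 40320 permutations of y under H0): p = 0.031151.
Step 5: alpha = 0.05. reject H0.

tau_b = 0.6429 (C=23, D=5), p = 0.031151, reject H0.


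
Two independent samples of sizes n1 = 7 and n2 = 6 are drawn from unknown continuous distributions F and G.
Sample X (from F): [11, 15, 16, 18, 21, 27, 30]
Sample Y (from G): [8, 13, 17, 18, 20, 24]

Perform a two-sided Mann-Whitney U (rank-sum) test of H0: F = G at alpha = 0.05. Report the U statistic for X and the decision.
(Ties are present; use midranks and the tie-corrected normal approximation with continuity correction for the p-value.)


Step 1: Combine and sort all 13 observations; assign midranks.
sorted (value, group): (8,Y), (11,X), (13,Y), (15,X), (16,X), (17,Y), (18,X), (18,Y), (20,Y), (21,X), (24,Y), (27,X), (30,X)
ranks: 8->1, 11->2, 13->3, 15->4, 16->5, 17->6, 18->7.5, 18->7.5, 20->9, 21->10, 24->11, 27->12, 30->13
Step 2: Rank sum for X: R1 = 2 + 4 + 5 + 7.5 + 10 + 12 + 13 = 53.5.
Step 3: U_X = R1 - n1(n1+1)/2 = 53.5 - 7*8/2 = 53.5 - 28 = 25.5.
       U_Y = n1*n2 - U_X = 42 - 25.5 = 16.5.
Step 4: Ties are present, so use the tie-corrected normal approximation (with continuity correction) for the p-value.
Step 5: p-value = 0.567176; compare to alpha = 0.05. fail to reject H0.

U_X = 25.5, p = 0.567176, fail to reject H0 at alpha = 0.05.


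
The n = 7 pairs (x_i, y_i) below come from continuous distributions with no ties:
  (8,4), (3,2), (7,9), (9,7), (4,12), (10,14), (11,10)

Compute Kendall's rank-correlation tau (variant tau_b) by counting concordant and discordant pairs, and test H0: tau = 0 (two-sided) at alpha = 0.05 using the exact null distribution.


Step 1: Enumerate the 21 unordered pairs (i,j) with i<j and classify each by sign(x_j-x_i) * sign(y_j-y_i).
  (1,2):dx=-5,dy=-2->C; (1,3):dx=-1,dy=+5->D; (1,4):dx=+1,dy=+3->C; (1,5):dx=-4,dy=+8->D
  (1,6):dx=+2,dy=+10->C; (1,7):dx=+3,dy=+6->C; (2,3):dx=+4,dy=+7->C; (2,4):dx=+6,dy=+5->C
  (2,5):dx=+1,dy=+10->C; (2,6):dx=+7,dy=+12->C; (2,7):dx=+8,dy=+8->C; (3,4):dx=+2,dy=-2->D
  (3,5):dx=-3,dy=+3->D; (3,6):dx=+3,dy=+5->C; (3,7):dx=+4,dy=+1->C; (4,5):dx=-5,dy=+5->D
  (4,6):dx=+1,dy=+7->C; (4,7):dx=+2,dy=+3->C; (5,6):dx=+6,dy=+2->C; (5,7):dx=+7,dy=-2->D
  (6,7):dx=+1,dy=-4->D
Step 2: C = 14, D = 7, total pairs = 21.
Step 3: tau = (C - D)/(n(n-1)/2) = (14 - 7)/21 = 0.333333.
Step 4: Exact two-sided p-value (enumerate n! = 5040 permutations of y under H0): p = 0.381349.
Step 5: alpha = 0.05. fail to reject H0.

tau_b = 0.3333 (C=14, D=7), p = 0.381349, fail to reject H0.


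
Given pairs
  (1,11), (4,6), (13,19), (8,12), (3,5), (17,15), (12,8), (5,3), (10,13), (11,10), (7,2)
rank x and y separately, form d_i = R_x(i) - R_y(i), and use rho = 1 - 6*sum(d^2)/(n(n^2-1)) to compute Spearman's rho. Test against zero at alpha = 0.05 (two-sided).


Step 1: Rank x and y separately (midranks; no ties here).
rank(x): 1->1, 4->3, 13->10, 8->6, 3->2, 17->11, 12->9, 5->4, 10->7, 11->8, 7->5
rank(y): 11->7, 6->4, 19->11, 12->8, 5->3, 15->10, 8->5, 3->2, 13->9, 10->6, 2->1
Step 2: d_i = R_x(i) - R_y(i); compute d_i^2.
  (1-7)^2=36, (3-4)^2=1, (10-11)^2=1, (6-8)^2=4, (2-3)^2=1, (11-10)^2=1, (9-5)^2=16, (4-2)^2=4, (7-9)^2=4, (8-6)^2=4, (5-1)^2=16
sum(d^2) = 88.
Step 3: rho = 1 - 6*88 / (11*(11^2 - 1)) = 1 - 528/1320 = 0.600000.
Step 4: Under H0, t = rho * sqrt((n-2)/(1-rho^2)) = 2.2500 ~ t(9).
Step 5: Two-sided p-value from the t-distribution with 9 df = 0.051003.
Step 6: alpha = 0.05. fail to reject H0.

rho = 0.6000, p = 0.051003, fail to reject H0 at alpha = 0.05.


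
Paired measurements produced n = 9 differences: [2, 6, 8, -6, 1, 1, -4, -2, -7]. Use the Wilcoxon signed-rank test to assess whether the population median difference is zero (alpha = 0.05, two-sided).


Step 1: Drop any zero differences (none here) and take |d_i|.
|d| = [2, 6, 8, 6, 1, 1, 4, 2, 7]
Step 2: Midrank |d_i| (ties get averaged ranks).
ranks: |2|->3.5, |6|->6.5, |8|->9, |6|->6.5, |1|->1.5, |1|->1.5, |4|->5, |2|->3.5, |7|->8
Step 3: Attach original signs; sum ranks with positive sign and with negative sign.
W+ = 3.5 + 6.5 + 9 + 1.5 + 1.5 = 22
W- = 6.5 + 5 + 3.5 + 8 = 23
(Check: W+ + W- = 45 should equal n(n+1)/2 = 45.)
Step 4: Test statistic W = min(W+, W-) = 22.
Step 5: Ties in |d|, so use the tie-corrected normal approximation.
        E[W] = n(n+1)/4 = 9*10/4 = 22.5.
        Tie groups: |d|=1 (t=2), |d|=2 (t=2), |d|=6 (t=2); sum(t^3 - t) = 18.
        Var[W] = n(n+1)(2n+1)/24 - sum(t^3-t)/48 = 1710/24 - 18/48 = 70.875.
        z = (W - E[W]) / sqrt(Var[W]) = (22 - 22.5) / 8.4187 = -0.0594.
        Two-sided p = 2*Phi(z) = 0.952640.
Step 6: alpha = 0.05. fail to reject H0.

W+ = 22, W- = 23, W = min = 22, p = 0.952640, fail to reject H0.


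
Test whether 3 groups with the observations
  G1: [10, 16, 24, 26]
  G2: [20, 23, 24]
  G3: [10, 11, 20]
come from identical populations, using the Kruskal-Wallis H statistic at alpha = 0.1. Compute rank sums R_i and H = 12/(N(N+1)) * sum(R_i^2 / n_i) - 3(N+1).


Step 1: Combine all N = 10 observations and assign midranks.
sorted (value, group, rank): (10,G1,1.5), (10,G3,1.5), (11,G3,3), (16,G1,4), (20,G2,5.5), (20,G3,5.5), (23,G2,7), (24,G1,8.5), (24,G2,8.5), (26,G1,10)
Step 2: Sum ranks within each group.
R_1 = 24 (n_1 = 4)
R_2 = 21 (n_2 = 3)
R_3 = 10 (n_3 = 3)
Step 3: H = 12/(N(N+1)) * sum(R_i^2/n_i) - 3(N+1)
     = 12/(10*11) * (24^2/4 + 21^2/3 + 10^2/3) - 3*11
     = 0.109091 * 324.333 - 33
     = 2.381818.
Step 4: Ties present; correction factor C = 1 - 18/(10^3 - 10) = 0.981818. Corrected H = 2.381818 / 0.981818 = 2.425926.
Step 5: Under H0, H ~ chi^2(2); p-value = 0.297315.
Step 6: alpha = 0.1. fail to reject H0.

H = 2.4259, df = 2, p = 0.297315, fail to reject H0.


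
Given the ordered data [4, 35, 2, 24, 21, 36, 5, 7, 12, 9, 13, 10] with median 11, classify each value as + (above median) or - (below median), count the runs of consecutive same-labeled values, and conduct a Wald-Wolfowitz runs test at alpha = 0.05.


Step 1: Compute median = 11; label A = above, B = below.
Labels in order: BABAAABBABAB  (n_A = 6, n_B = 6)
Step 2: Count runs R = 9.
Step 3: Under H0 (random ordering), E[R] = 2*n_A*n_B/(n_A+n_B) + 1 = 2*6*6/12 + 1 = 7.0000.
        Var[R] = 2*n_A*n_B*(2*n_A*n_B - n_A - n_B) / ((n_A+n_B)^2 * (n_A+n_B-1)) = 4320/1584 = 2.7273.
        SD[R] = 1.6514.
Step 4: Continuity-corrected z = (R - 0.5 - E[R]) / SD[R] = (9 - 0.5 - 7.0000) / 1.6514 = 0.9083.
Step 5: Two-sided p-value via normal approximation = 2*(1 - Phi(|z|)) = 0.363722.
Step 6: alpha = 0.05. fail to reject H0.

R = 9, z = 0.9083, p = 0.363722, fail to reject H0.


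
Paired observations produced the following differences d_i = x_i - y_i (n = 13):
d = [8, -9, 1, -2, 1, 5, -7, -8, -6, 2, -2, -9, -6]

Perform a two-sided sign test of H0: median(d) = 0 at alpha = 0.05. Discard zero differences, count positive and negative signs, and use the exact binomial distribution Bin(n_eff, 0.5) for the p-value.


Step 1: Discard zero differences. Original n = 13; n_eff = number of nonzero differences = 13.
Nonzero differences (with sign): +8, -9, +1, -2, +1, +5, -7, -8, -6, +2, -2, -9, -6
Step 2: Count signs: positive = 5, negative = 8.
Step 3: Under H0: P(positive) = 0.5, so the number of positives S ~ Bin(13, 0.5).
Step 4: Two-sided exact p-value = sum of Bin(13,0.5) probabilities at or below the observed probability = 0.581055.
Step 5: alpha = 0.05. fail to reject H0.

n_eff = 13, pos = 5, neg = 8, p = 0.581055, fail to reject H0.


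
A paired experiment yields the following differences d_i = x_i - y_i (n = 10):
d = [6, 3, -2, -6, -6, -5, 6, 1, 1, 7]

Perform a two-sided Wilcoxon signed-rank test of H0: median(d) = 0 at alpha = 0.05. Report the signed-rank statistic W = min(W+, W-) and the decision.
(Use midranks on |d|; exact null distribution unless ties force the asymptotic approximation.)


Step 1: Drop any zero differences (none here) and take |d_i|.
|d| = [6, 3, 2, 6, 6, 5, 6, 1, 1, 7]
Step 2: Midrank |d_i| (ties get averaged ranks).
ranks: |6|->7.5, |3|->4, |2|->3, |6|->7.5, |6|->7.5, |5|->5, |6|->7.5, |1|->1.5, |1|->1.5, |7|->10
Step 3: Attach original signs; sum ranks with positive sign and with negative sign.
W+ = 7.5 + 4 + 7.5 + 1.5 + 1.5 + 10 = 32
W- = 3 + 7.5 + 7.5 + 5 = 23
(Check: W+ + W- = 55 should equal n(n+1)/2 = 55.)
Step 4: Test statistic W = min(W+, W-) = 23.
Step 5: Ties in |d|, so use the tie-corrected normal approximation.
        E[W] = n(n+1)/4 = 10*11/4 = 27.5.
        Tie groups: |d|=1 (t=2), |d|=6 (t=4); sum(t^3 - t) = 66.
        Var[W] = n(n+1)(2n+1)/24 - sum(t^3-t)/48 = 2310/24 - 66/48 = 94.875.
        z = (W - E[W]) / sqrt(Var[W]) = (23 - 27.5) / 9.7404 = -0.4620.
        Two-sided p = 2*Phi(z) = 0.644085.
Step 6: alpha = 0.05. fail to reject H0.

W+ = 32, W- = 23, W = min = 23, p = 0.644085, fail to reject H0.


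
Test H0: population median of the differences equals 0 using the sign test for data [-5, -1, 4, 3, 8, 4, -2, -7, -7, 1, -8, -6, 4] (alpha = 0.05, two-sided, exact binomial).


Step 1: Discard zero differences. Original n = 13; n_eff = number of nonzero differences = 13.
Nonzero differences (with sign): -5, -1, +4, +3, +8, +4, -2, -7, -7, +1, -8, -6, +4
Step 2: Count signs: positive = 6, negative = 7.
Step 3: Under H0: P(positive) = 0.5, so the number of positives S ~ Bin(13, 0.5).
Step 4: Two-sided exact p-value = sum of Bin(13,0.5) probabilities at or below the observed probability = 1.000000.
Step 5: alpha = 0.05. fail to reject H0.

n_eff = 13, pos = 6, neg = 7, p = 1.000000, fail to reject H0.


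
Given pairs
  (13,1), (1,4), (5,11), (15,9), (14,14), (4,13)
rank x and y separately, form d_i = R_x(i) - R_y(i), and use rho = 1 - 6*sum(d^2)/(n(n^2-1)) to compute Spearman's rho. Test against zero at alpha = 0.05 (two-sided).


Step 1: Rank x and y separately (midranks; no ties here).
rank(x): 13->4, 1->1, 5->3, 15->6, 14->5, 4->2
rank(y): 1->1, 4->2, 11->4, 9->3, 14->6, 13->5
Step 2: d_i = R_x(i) - R_y(i); compute d_i^2.
  (4-1)^2=9, (1-2)^2=1, (3-4)^2=1, (6-3)^2=9, (5-6)^2=1, (2-5)^2=9
sum(d^2) = 30.
Step 3: rho = 1 - 6*30 / (6*(6^2 - 1)) = 1 - 180/210 = 0.142857.
Step 4: Under H0, t = rho * sqrt((n-2)/(1-rho^2)) = 0.2887 ~ t(4).
Step 5: Two-sided p-value from the t-distribution with 4 df = 0.787172.
Step 6: alpha = 0.05. fail to reject H0.

rho = 0.1429, p = 0.787172, fail to reject H0 at alpha = 0.05.


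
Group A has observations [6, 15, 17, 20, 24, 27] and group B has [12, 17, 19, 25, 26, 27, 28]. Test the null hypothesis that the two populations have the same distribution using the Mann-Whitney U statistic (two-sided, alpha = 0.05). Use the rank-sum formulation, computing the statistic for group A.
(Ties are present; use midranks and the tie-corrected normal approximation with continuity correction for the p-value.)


Step 1: Combine and sort all 13 observations; assign midranks.
sorted (value, group): (6,X), (12,Y), (15,X), (17,X), (17,Y), (19,Y), (20,X), (24,X), (25,Y), (26,Y), (27,X), (27,Y), (28,Y)
ranks: 6->1, 12->2, 15->3, 17->4.5, 17->4.5, 19->6, 20->7, 24->8, 25->9, 26->10, 27->11.5, 27->11.5, 28->13
Step 2: Rank sum for X: R1 = 1 + 3 + 4.5 + 7 + 8 + 11.5 = 35.
Step 3: U_X = R1 - n1(n1+1)/2 = 35 - 6*7/2 = 35 - 21 = 14.
       U_Y = n1*n2 - U_X = 42 - 14 = 28.
Step 4: Ties are present, so use the tie-corrected normal approximation (with continuity correction) for the p-value.
Step 5: p-value = 0.351785; compare to alpha = 0.05. fail to reject H0.

U_X = 14, p = 0.351785, fail to reject H0 at alpha = 0.05.


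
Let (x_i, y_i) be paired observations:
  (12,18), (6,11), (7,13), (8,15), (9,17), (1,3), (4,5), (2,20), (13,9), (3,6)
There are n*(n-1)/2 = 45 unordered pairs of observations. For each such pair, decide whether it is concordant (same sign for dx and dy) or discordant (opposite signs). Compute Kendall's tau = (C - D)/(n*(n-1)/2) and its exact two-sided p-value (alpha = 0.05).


Step 1: Enumerate the 45 unordered pairs (i,j) with i<j and classify each by sign(x_j-x_i) * sign(y_j-y_i).
  (1,2):dx=-6,dy=-7->C; (1,3):dx=-5,dy=-5->C; (1,4):dx=-4,dy=-3->C; (1,5):dx=-3,dy=-1->C
  (1,6):dx=-11,dy=-15->C; (1,7):dx=-8,dy=-13->C; (1,8):dx=-10,dy=+2->D; (1,9):dx=+1,dy=-9->D
  (1,10):dx=-9,dy=-12->C; (2,3):dx=+1,dy=+2->C; (2,4):dx=+2,dy=+4->C; (2,5):dx=+3,dy=+6->C
  (2,6):dx=-5,dy=-8->C; (2,7):dx=-2,dy=-6->C; (2,8):dx=-4,dy=+9->D; (2,9):dx=+7,dy=-2->D
  (2,10):dx=-3,dy=-5->C; (3,4):dx=+1,dy=+2->C; (3,5):dx=+2,dy=+4->C; (3,6):dx=-6,dy=-10->C
  (3,7):dx=-3,dy=-8->C; (3,8):dx=-5,dy=+7->D; (3,9):dx=+6,dy=-4->D; (3,10):dx=-4,dy=-7->C
  (4,5):dx=+1,dy=+2->C; (4,6):dx=-7,dy=-12->C; (4,7):dx=-4,dy=-10->C; (4,8):dx=-6,dy=+5->D
  (4,9):dx=+5,dy=-6->D; (4,10):dx=-5,dy=-9->C; (5,6):dx=-8,dy=-14->C; (5,7):dx=-5,dy=-12->C
  (5,8):dx=-7,dy=+3->D; (5,9):dx=+4,dy=-8->D; (5,10):dx=-6,dy=-11->C; (6,7):dx=+3,dy=+2->C
  (6,8):dx=+1,dy=+17->C; (6,9):dx=+12,dy=+6->C; (6,10):dx=+2,dy=+3->C; (7,8):dx=-2,dy=+15->D
  (7,9):dx=+9,dy=+4->C; (7,10):dx=-1,dy=+1->D; (8,9):dx=+11,dy=-11->D; (8,10):dx=+1,dy=-14->D
  (9,10):dx=-10,dy=-3->C
Step 2: C = 31, D = 14, total pairs = 45.
Step 3: tau = (C - D)/(n(n-1)/2) = (31 - 14)/45 = 0.377778.
Step 4: Exact two-sided p-value (enumerate n! = 3628800 permutations of y under H0): p = 0.155742.
Step 5: alpha = 0.05. fail to reject H0.

tau_b = 0.3778 (C=31, D=14), p = 0.155742, fail to reject H0.


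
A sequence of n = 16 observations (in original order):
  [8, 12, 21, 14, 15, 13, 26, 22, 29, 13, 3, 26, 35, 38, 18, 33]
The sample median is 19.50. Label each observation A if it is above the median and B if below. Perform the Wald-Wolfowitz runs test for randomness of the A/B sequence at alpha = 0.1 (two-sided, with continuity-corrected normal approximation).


Step 1: Compute median = 19.50; label A = above, B = below.
Labels in order: BBABBBAAABBAAABA  (n_A = 8, n_B = 8)
Step 2: Count runs R = 8.
Step 3: Under H0 (random ordering), E[R] = 2*n_A*n_B/(n_A+n_B) + 1 = 2*8*8/16 + 1 = 9.0000.
        Var[R] = 2*n_A*n_B*(2*n_A*n_B - n_A - n_B) / ((n_A+n_B)^2 * (n_A+n_B-1)) = 14336/3840 = 3.7333.
        SD[R] = 1.9322.
Step 4: Continuity-corrected z = (R + 0.5 - E[R]) / SD[R] = (8 + 0.5 - 9.0000) / 1.9322 = -0.2588.
Step 5: Two-sided p-value via normal approximation = 2*(1 - Phi(|z|)) = 0.795809.
Step 6: alpha = 0.1. fail to reject H0.

R = 8, z = -0.2588, p = 0.795809, fail to reject H0.


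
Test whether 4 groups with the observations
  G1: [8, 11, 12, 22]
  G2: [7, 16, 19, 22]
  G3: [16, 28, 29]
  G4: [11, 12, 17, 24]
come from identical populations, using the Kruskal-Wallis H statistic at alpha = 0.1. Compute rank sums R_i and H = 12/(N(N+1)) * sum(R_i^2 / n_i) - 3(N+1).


Step 1: Combine all N = 15 observations and assign midranks.
sorted (value, group, rank): (7,G2,1), (8,G1,2), (11,G1,3.5), (11,G4,3.5), (12,G1,5.5), (12,G4,5.5), (16,G2,7.5), (16,G3,7.5), (17,G4,9), (19,G2,10), (22,G1,11.5), (22,G2,11.5), (24,G4,13), (28,G3,14), (29,G3,15)
Step 2: Sum ranks within each group.
R_1 = 22.5 (n_1 = 4)
R_2 = 30 (n_2 = 4)
R_3 = 36.5 (n_3 = 3)
R_4 = 31 (n_4 = 4)
Step 3: H = 12/(N(N+1)) * sum(R_i^2/n_i) - 3(N+1)
     = 12/(15*16) * (22.5^2/4 + 30^2/4 + 36.5^2/3 + 31^2/4) - 3*16
     = 0.050000 * 1035.9 - 48
     = 3.794792.
Step 4: Ties present; correction factor C = 1 - 24/(15^3 - 15) = 0.992857. Corrected H = 3.794792 / 0.992857 = 3.822092.
Step 5: Under H0, H ~ chi^2(3); p-value = 0.281327.
Step 6: alpha = 0.1. fail to reject H0.

H = 3.8221, df = 3, p = 0.281327, fail to reject H0.


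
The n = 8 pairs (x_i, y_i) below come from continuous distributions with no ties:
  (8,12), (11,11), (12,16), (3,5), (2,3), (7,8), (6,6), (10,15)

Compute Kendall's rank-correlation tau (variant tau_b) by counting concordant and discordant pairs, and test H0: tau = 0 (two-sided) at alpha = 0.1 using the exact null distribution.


Step 1: Enumerate the 28 unordered pairs (i,j) with i<j and classify each by sign(x_j-x_i) * sign(y_j-y_i).
  (1,2):dx=+3,dy=-1->D; (1,3):dx=+4,dy=+4->C; (1,4):dx=-5,dy=-7->C; (1,5):dx=-6,dy=-9->C
  (1,6):dx=-1,dy=-4->C; (1,7):dx=-2,dy=-6->C; (1,8):dx=+2,dy=+3->C; (2,3):dx=+1,dy=+5->C
  (2,4):dx=-8,dy=-6->C; (2,5):dx=-9,dy=-8->C; (2,6):dx=-4,dy=-3->C; (2,7):dx=-5,dy=-5->C
  (2,8):dx=-1,dy=+4->D; (3,4):dx=-9,dy=-11->C; (3,5):dx=-10,dy=-13->C; (3,6):dx=-5,dy=-8->C
  (3,7):dx=-6,dy=-10->C; (3,8):dx=-2,dy=-1->C; (4,5):dx=-1,dy=-2->C; (4,6):dx=+4,dy=+3->C
  (4,7):dx=+3,dy=+1->C; (4,8):dx=+7,dy=+10->C; (5,6):dx=+5,dy=+5->C; (5,7):dx=+4,dy=+3->C
  (5,8):dx=+8,dy=+12->C; (6,7):dx=-1,dy=-2->C; (6,8):dx=+3,dy=+7->C; (7,8):dx=+4,dy=+9->C
Step 2: C = 26, D = 2, total pairs = 28.
Step 3: tau = (C - D)/(n(n-1)/2) = (26 - 2)/28 = 0.857143.
Step 4: Exact two-sided p-value (enumerate n! = 40320 permutations of y under H0): p = 0.001736.
Step 5: alpha = 0.1. reject H0.

tau_b = 0.8571 (C=26, D=2), p = 0.001736, reject H0.
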